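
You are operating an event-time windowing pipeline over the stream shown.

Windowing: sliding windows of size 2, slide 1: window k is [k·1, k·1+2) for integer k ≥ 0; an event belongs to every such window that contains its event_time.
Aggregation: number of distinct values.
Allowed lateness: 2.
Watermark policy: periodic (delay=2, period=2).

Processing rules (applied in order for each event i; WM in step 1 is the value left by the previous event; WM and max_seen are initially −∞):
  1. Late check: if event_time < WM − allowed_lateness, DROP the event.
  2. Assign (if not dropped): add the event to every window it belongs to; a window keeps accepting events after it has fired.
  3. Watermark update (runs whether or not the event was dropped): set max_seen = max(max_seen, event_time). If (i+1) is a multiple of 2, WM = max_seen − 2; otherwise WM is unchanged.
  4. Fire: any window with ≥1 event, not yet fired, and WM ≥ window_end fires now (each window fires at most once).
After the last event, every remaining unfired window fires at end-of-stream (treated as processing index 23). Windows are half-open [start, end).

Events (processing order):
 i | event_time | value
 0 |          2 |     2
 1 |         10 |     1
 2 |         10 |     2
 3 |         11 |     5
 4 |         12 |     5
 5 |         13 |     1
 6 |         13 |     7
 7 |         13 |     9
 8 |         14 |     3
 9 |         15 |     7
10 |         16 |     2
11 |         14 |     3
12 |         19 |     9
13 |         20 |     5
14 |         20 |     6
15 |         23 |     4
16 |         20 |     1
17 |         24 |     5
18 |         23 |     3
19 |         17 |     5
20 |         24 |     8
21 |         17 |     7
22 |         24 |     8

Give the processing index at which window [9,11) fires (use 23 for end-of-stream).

5

i=0 t=2 v=2: → [2,4),[1,3); WM=−∞
i=1 t=10 v=1: → [10,12),[9,11); WM=8; [1,3) fires=1 [2,4) fires=1
i=2 t=10 v=2: → [10,12),[9,11); WM=8
i=3 t=11 v=5: → [11,13),[10,12); WM=9
i=4 t=12 v=5: → [12,14),[11,13); WM=9
i=5 t=13 v=1: → [13,15),[12,14); WM=11; [9,11) fires=2
i=6 t=13 v=7: → [13,15),[12,14); WM=11
i=7 t=13 v=9: → [13,15),[12,14); WM=11
i=8 t=14 v=3: → [14,16),[13,15); WM=11
i=9 t=15 v=7: → [15,17),[14,16); WM=13; [10,12) fires=3 [11,13) fires=1
i=10 t=16 v=2: → [16,18),[15,17); WM=13
i=11 t=14 v=3: → [14,16),[13,15); WM=14; [12,14) fires=4
i=12 t=19 v=9: → [19,21),[18,20); WM=14
i=13 t=20 v=5: → [20,22),[19,21); WM=18; [13,15) fires=4 [14,16) fires=2 [15,17) fires=2 [16,18) fires=1
i=14 t=20 v=6: → [20,22),[19,21); WM=18
i=15 t=23 v=4: → [23,25),[22,24); WM=21; [18,20) fires=1 [19,21) fires=3
i=16 t=20 v=1: → [20,22),[19,21); WM=21
i=17 t=24 v=5: → [24,26),[23,25); WM=22; [20,22) fires=3
i=18 t=23 v=3: → [23,25),[22,24); WM=22
i=19 t=17 v=5: DROP (t<22-2); WM=22
i=20 t=24 v=8: → [24,26),[23,25); WM=22
i=21 t=17 v=7: DROP (t<22-2); WM=22
i=22 t=24 v=8: → [24,26),[23,25); WM=22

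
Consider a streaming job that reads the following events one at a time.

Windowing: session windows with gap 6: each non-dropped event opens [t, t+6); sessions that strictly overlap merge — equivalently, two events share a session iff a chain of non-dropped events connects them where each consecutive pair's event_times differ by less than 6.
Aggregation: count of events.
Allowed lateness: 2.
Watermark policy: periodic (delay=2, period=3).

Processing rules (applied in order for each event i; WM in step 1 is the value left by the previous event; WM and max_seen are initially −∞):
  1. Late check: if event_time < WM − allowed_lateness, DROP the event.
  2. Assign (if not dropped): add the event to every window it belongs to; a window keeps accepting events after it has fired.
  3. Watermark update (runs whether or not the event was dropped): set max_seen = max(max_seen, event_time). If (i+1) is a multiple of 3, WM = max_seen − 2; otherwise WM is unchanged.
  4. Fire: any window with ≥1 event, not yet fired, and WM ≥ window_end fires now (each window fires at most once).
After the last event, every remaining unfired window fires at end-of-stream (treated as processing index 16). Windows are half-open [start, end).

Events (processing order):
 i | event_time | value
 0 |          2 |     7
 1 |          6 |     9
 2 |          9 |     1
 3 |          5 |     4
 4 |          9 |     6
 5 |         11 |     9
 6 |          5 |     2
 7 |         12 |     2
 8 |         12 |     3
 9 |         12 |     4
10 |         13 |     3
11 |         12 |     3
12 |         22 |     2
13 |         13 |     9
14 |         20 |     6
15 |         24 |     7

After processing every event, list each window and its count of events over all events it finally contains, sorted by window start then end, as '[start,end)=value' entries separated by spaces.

i=0 t=2 v=7: → [2,8); WM=−∞
i=1 t=6 v=9: → [2,12); WM=−∞
i=2 t=9 v=1: → [2,15); WM=7
i=3 t=5 v=4: → [2,15); WM=7
i=4 t=9 v=6: → [2,15); WM=7
i=5 t=11 v=9: → [2,17); WM=9
i=6 t=5 v=2: DROP (t<9-2); WM=9
i=7 t=12 v=2: → [2,18); WM=9
i=8 t=12 v=3: → [2,18); WM=10
i=9 t=12 v=4: → [2,18); WM=10
i=10 t=13 v=3: → [2,19); WM=10
i=11 t=12 v=3: → [2,19); WM=11
i=12 t=22 v=2: → [22,28); WM=11
i=13 t=13 v=9: → [2,19); WM=11
i=14 t=20 v=6: → [20,28); WM=20
i=15 t=24 v=7: → [20,30); WM=20

[2,19)=12 [20,30)=3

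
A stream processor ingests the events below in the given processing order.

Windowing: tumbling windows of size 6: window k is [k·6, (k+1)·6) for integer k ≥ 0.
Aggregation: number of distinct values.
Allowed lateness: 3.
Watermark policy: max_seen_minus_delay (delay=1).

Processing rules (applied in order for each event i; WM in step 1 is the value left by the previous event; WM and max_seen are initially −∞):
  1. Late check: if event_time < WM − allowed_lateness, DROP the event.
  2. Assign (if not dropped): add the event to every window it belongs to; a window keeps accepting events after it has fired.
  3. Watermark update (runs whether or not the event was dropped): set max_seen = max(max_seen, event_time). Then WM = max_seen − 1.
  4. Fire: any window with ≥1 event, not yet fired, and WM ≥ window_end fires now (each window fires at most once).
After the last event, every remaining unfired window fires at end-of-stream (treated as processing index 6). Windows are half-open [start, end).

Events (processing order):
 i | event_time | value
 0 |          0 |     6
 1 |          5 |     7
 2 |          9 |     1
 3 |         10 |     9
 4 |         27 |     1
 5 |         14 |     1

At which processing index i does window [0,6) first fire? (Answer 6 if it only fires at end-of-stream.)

2

i=0 t=0 v=6: → [0,6); WM=-1
i=1 t=5 v=7: → [0,6); WM=4
i=2 t=9 v=1: → [6,12); WM=8; [0,6) fires=2
i=3 t=10 v=9: → [6,12); WM=9
i=4 t=27 v=1: → [24,30); WM=26; [6,12) fires=2
i=5 t=14 v=1: DROP (t<26-3); WM=26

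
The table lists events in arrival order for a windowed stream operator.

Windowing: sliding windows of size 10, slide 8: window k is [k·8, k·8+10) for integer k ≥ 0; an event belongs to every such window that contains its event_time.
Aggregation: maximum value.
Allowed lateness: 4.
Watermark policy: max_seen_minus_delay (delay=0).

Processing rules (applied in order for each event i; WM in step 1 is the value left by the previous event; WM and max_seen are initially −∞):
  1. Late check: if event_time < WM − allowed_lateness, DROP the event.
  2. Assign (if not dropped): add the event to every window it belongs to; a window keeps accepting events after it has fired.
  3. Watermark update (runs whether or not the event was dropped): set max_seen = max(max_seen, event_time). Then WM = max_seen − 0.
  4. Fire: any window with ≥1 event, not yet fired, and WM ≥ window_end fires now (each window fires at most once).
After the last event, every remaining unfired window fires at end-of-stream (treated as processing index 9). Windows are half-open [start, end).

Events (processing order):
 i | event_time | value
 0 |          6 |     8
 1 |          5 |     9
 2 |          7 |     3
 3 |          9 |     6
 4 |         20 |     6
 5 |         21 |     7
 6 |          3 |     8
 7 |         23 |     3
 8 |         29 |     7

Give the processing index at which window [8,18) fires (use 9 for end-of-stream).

4

i=0 t=6 v=8: → [0,10); WM=6
i=1 t=5 v=9: → [0,10); WM=6
i=2 t=7 v=3: → [0,10); WM=7
i=3 t=9 v=6: → [8,18),[0,10); WM=9
i=4 t=20 v=6: → [16,26); WM=20; [0,10) fires=9 [8,18) fires=6
i=5 t=21 v=7: → [16,26); WM=21
i=6 t=3 v=8: DROP (t<21-4); WM=21
i=7 t=23 v=3: → [16,26); WM=23
i=8 t=29 v=7: → [24,34); WM=29; [16,26) fires=7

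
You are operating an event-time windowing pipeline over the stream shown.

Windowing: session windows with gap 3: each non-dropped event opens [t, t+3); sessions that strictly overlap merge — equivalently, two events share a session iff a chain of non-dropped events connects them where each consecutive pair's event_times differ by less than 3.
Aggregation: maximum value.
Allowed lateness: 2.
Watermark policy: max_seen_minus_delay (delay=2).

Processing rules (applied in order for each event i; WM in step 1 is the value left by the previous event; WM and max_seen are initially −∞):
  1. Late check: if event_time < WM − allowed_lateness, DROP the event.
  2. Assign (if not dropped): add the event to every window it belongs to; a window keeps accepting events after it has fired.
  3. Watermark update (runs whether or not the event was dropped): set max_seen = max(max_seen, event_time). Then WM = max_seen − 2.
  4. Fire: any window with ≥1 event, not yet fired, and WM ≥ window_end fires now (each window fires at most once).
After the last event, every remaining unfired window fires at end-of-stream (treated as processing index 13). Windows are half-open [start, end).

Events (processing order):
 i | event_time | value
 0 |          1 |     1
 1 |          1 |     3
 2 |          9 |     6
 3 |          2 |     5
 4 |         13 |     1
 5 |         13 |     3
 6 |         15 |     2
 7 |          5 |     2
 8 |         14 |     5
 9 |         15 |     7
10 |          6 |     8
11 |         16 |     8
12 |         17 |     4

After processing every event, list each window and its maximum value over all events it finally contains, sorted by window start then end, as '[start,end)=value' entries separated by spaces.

i=0 t=1 v=1: → [1,4); WM=-1
i=1 t=1 v=3: → [1,4); WM=-1
i=2 t=9 v=6: → [9,12); WM=7
i=3 t=2 v=5: DROP (t<7-2); WM=7
i=4 t=13 v=1: → [13,16); WM=11
i=5 t=13 v=3: → [13,16); WM=11
i=6 t=15 v=2: → [13,18); WM=13
i=7 t=5 v=2: DROP (t<13-2); WM=13
i=8 t=14 v=5: → [13,18); WM=13
i=9 t=15 v=7: → [13,18); WM=13
i=10 t=6 v=8: DROP (t<13-2); WM=13
i=11 t=16 v=8: → [13,19); WM=14
i=12 t=17 v=4: → [13,20); WM=15

[1,4)=3 [9,12)=6 [13,20)=8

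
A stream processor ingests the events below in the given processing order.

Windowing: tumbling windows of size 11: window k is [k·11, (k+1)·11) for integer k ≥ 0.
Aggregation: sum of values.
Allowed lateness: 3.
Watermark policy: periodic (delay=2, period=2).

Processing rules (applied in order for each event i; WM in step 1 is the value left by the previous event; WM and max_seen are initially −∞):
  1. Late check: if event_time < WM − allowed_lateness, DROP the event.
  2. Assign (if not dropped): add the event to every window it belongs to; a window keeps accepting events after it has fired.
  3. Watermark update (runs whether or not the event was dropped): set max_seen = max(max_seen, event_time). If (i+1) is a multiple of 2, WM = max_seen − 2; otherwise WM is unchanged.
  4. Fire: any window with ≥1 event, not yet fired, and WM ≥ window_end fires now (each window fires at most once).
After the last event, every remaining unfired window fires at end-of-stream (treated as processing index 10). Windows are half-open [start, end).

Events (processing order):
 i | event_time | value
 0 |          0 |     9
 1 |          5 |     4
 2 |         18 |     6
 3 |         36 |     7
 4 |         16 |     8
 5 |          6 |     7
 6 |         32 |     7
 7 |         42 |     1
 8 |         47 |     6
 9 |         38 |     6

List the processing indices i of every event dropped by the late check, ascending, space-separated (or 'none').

4 5

i=0 t=0 v=9: → [0,11); WM=−∞
i=1 t=5 v=4: → [0,11); WM=3
i=2 t=18 v=6: → [11,22); WM=3
i=3 t=36 v=7: → [33,44); WM=34; [0,11) fires=13 [11,22) fires=6
i=4 t=16 v=8: DROP (t<34-3); WM=34
i=5 t=6 v=7: DROP (t<34-3); WM=34
i=6 t=32 v=7: → [22,33); WM=34; [22,33) fires=7
i=7 t=42 v=1: → [33,44); WM=40
i=8 t=47 v=6: → [44,55); WM=40
i=9 t=38 v=6: → [33,44); WM=45; [33,44) fires=14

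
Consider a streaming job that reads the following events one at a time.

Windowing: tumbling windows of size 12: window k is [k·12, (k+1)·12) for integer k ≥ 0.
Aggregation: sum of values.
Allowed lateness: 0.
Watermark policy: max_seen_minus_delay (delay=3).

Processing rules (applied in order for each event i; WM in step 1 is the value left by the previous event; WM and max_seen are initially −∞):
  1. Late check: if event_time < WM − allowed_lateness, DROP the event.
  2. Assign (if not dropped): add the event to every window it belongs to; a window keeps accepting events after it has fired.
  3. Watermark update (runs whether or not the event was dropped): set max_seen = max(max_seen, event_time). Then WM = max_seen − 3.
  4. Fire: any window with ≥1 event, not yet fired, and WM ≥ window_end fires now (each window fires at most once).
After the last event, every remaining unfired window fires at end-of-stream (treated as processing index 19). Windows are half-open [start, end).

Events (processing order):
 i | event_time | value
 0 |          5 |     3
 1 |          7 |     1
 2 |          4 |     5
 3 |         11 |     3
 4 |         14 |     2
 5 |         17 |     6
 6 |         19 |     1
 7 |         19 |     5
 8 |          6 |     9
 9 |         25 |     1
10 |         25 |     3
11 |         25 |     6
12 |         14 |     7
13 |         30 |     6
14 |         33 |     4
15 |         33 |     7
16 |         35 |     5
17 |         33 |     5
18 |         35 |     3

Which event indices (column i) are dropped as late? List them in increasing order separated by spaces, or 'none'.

i=0 t=5 v=3: → [0,12); WM=2
i=1 t=7 v=1: → [0,12); WM=4
i=2 t=4 v=5: → [0,12); WM=4
i=3 t=11 v=3: → [0,12); WM=8
i=4 t=14 v=2: → [12,24); WM=11
i=5 t=17 v=6: → [12,24); WM=14; [0,12) fires=12
i=6 t=19 v=1: → [12,24); WM=16
i=7 t=19 v=5: → [12,24); WM=16
i=8 t=6 v=9: DROP (t<16-0); WM=16
i=9 t=25 v=1: → [24,36); WM=22
i=10 t=25 v=3: → [24,36); WM=22
i=11 t=25 v=6: → [24,36); WM=22
i=12 t=14 v=7: DROP (t<22-0); WM=22
i=13 t=30 v=6: → [24,36); WM=27; [12,24) fires=14
i=14 t=33 v=4: → [24,36); WM=30
i=15 t=33 v=7: → [24,36); WM=30
i=16 t=35 v=5: → [24,36); WM=32
i=17 t=33 v=5: → [24,36); WM=32
i=18 t=35 v=3: → [24,36); WM=32

8 12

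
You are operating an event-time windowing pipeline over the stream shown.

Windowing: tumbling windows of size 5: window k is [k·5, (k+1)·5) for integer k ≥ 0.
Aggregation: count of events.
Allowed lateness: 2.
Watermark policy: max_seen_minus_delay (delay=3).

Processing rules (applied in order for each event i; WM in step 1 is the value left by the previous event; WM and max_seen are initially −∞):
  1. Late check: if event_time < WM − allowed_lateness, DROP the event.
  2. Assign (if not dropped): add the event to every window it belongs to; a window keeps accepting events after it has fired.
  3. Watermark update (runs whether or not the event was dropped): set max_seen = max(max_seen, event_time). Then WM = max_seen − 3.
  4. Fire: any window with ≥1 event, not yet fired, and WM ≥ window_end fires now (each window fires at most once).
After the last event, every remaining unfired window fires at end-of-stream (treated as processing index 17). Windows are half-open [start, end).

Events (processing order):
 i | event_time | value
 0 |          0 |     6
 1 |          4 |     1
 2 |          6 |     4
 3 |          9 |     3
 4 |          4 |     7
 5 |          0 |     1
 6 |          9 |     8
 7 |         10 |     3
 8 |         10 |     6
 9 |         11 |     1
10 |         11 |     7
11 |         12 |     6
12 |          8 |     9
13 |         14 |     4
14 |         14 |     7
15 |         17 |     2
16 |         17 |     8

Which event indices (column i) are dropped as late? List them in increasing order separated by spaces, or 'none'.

i=0 t=0 v=6: → [0,5); WM=-3
i=1 t=4 v=1: → [0,5); WM=1
i=2 t=6 v=4: → [5,10); WM=3
i=3 t=9 v=3: → [5,10); WM=6; [0,5) fires=2
i=4 t=4 v=7: → [0,5); WM=6
i=5 t=0 v=1: DROP (t<6-2); WM=6
i=6 t=9 v=8: → [5,10); WM=6
i=7 t=10 v=3: → [10,15); WM=7
i=8 t=10 v=6: → [10,15); WM=7
i=9 t=11 v=1: → [10,15); WM=8
i=10 t=11 v=7: → [10,15); WM=8
i=11 t=12 v=6: → [10,15); WM=9
i=12 t=8 v=9: → [5,10); WM=9
i=13 t=14 v=4: → [10,15); WM=11; [5,10) fires=4
i=14 t=14 v=7: → [10,15); WM=11
i=15 t=17 v=2: → [15,20); WM=14
i=16 t=17 v=8: → [15,20); WM=14

5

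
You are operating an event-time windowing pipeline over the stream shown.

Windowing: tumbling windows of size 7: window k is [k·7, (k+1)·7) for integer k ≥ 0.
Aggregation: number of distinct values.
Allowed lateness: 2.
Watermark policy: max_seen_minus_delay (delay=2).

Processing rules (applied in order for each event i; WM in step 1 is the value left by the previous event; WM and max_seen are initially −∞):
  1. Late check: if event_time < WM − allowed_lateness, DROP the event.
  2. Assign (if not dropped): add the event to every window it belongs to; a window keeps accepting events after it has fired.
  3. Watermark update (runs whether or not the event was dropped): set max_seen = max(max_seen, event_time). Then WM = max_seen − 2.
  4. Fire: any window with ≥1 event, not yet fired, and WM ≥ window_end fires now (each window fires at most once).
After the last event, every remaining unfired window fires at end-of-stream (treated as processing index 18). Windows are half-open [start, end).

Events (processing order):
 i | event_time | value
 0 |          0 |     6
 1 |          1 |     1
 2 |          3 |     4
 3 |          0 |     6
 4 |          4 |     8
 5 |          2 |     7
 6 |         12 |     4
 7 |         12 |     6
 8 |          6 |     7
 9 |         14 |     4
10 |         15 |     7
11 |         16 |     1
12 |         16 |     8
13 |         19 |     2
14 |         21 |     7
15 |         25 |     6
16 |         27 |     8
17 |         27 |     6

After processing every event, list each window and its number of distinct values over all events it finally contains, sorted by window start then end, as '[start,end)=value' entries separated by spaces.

i=0 t=0 v=6: → [0,7); WM=-2
i=1 t=1 v=1: → [0,7); WM=-1
i=2 t=3 v=4: → [0,7); WM=1
i=3 t=0 v=6: → [0,7); WM=1
i=4 t=4 v=8: → [0,7); WM=2
i=5 t=2 v=7: → [0,7); WM=2
i=6 t=12 v=4: → [7,14); WM=10; [0,7) fires=5
i=7 t=12 v=6: → [7,14); WM=10
i=8 t=6 v=7: DROP (t<10-2); WM=10
i=9 t=14 v=4: → [14,21); WM=12
i=10 t=15 v=7: → [14,21); WM=13
i=11 t=16 v=1: → [14,21); WM=14; [7,14) fires=2
i=12 t=16 v=8: → [14,21); WM=14
i=13 t=19 v=2: → [14,21); WM=17
i=14 t=21 v=7: → [21,28); WM=19
i=15 t=25 v=6: → [21,28); WM=23; [14,21) fires=5
i=16 t=27 v=8: → [21,28); WM=25
i=17 t=27 v=6: → [21,28); WM=25

[0,7)=5 [7,14)=2 [14,21)=5 [21,28)=3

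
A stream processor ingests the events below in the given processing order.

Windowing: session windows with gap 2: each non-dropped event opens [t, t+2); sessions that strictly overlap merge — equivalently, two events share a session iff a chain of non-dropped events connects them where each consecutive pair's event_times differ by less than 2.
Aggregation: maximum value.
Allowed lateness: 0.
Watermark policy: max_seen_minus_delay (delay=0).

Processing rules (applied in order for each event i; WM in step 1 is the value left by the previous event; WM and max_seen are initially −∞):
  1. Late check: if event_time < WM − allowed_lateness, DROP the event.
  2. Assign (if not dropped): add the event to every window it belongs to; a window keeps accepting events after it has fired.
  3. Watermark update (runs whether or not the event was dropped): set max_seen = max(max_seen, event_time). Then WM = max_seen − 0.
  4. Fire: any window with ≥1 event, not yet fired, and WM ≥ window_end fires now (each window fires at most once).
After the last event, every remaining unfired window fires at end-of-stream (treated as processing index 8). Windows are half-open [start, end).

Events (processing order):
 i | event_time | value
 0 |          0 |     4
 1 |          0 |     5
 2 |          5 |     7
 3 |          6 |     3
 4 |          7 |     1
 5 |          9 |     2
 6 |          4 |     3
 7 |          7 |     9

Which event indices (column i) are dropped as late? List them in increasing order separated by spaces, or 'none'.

i=0 t=0 v=4: → [0,2); WM=0
i=1 t=0 v=5: → [0,2); WM=0
i=2 t=5 v=7: → [5,7); WM=5
i=3 t=6 v=3: → [5,8); WM=6
i=4 t=7 v=1: → [5,9); WM=7
i=5 t=9 v=2: → [9,11); WM=9
i=6 t=4 v=3: DROP (t<9-0); WM=9
i=7 t=7 v=9: DROP (t<9-0); WM=9

6 7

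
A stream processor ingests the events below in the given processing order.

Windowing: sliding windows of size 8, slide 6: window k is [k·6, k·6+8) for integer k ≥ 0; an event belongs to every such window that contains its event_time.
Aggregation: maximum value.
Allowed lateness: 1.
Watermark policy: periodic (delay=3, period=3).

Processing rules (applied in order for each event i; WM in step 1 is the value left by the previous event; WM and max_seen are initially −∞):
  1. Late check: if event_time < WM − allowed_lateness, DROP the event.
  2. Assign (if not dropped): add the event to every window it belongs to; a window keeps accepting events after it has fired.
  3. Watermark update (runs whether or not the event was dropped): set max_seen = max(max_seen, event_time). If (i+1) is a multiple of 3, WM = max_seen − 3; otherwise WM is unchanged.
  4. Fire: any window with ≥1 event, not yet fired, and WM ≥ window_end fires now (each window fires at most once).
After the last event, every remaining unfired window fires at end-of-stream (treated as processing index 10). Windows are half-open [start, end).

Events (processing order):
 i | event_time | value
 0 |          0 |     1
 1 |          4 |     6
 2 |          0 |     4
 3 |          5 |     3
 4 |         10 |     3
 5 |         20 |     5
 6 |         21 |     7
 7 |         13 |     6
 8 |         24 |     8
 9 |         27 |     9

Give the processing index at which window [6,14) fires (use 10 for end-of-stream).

i=0 t=0 v=1: → [0,8); WM=−∞
i=1 t=4 v=6: → [0,8); WM=−∞
i=2 t=0 v=4: → [0,8); WM=1
i=3 t=5 v=3: → [0,8); WM=1
i=4 t=10 v=3: → [6,14); WM=1
i=5 t=20 v=5: → [18,26); WM=17; [0,8) fires=6 [6,14) fires=3
i=6 t=21 v=7: → [18,26); WM=17
i=7 t=13 v=6: DROP (t<17-1); WM=17
i=8 t=24 v=8: → [24,32),[18,26); WM=21
i=9 t=27 v=9: → [24,32); WM=21

5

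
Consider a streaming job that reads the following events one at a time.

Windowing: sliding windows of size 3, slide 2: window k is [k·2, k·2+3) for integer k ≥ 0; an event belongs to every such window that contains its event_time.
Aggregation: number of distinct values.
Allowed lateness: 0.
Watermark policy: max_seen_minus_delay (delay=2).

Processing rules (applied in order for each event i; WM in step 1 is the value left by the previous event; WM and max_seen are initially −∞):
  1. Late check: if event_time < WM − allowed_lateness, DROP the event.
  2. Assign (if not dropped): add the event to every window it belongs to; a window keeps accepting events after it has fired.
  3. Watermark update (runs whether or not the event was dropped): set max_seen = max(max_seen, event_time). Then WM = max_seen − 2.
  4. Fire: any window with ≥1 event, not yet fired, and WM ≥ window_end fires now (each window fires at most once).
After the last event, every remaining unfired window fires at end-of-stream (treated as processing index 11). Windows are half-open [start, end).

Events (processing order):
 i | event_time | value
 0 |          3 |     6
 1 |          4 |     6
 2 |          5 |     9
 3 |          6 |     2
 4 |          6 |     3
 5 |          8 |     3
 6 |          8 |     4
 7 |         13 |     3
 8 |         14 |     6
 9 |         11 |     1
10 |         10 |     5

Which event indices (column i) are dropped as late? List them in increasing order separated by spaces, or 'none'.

9 10

i=0 t=3 v=6: → [2,5); WM=1
i=1 t=4 v=6: → [4,7),[2,5); WM=2
i=2 t=5 v=9: → [4,7); WM=3
i=3 t=6 v=2: → [6,9),[4,7); WM=4
i=4 t=6 v=3: → [6,9),[4,7); WM=4
i=5 t=8 v=3: → [8,11),[6,9); WM=6; [2,5) fires=1
i=6 t=8 v=4: → [8,11),[6,9); WM=6
i=7 t=13 v=3: → [12,15); WM=11; [4,7) fires=4 [6,9) fires=3 [8,11) fires=2
i=8 t=14 v=6: → [14,17),[12,15); WM=12
i=9 t=11 v=1: DROP (t<12-0); WM=12
i=10 t=10 v=5: DROP (t<12-0); WM=12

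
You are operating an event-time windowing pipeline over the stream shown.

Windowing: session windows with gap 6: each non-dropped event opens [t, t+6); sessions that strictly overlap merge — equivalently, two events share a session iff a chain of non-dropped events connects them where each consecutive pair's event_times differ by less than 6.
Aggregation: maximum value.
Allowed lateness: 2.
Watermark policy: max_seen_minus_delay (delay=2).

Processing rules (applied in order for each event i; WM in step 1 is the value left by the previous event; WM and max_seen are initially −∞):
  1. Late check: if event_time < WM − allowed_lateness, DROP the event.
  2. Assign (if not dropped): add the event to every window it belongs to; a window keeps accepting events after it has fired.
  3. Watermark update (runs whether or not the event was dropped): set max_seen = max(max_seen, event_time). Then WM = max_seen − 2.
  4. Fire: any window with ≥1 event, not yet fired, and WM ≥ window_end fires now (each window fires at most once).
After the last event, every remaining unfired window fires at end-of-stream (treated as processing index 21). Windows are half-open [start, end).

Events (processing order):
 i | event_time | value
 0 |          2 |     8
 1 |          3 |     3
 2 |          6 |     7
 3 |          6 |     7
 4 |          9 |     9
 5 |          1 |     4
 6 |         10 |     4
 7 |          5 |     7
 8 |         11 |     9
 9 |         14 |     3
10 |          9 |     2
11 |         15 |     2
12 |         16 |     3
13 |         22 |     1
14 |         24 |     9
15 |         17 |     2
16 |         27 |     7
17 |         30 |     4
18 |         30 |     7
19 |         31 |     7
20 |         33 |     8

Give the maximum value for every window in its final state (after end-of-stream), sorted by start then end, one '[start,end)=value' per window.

[2,22)=9 [22,39)=9

i=0 t=2 v=8: → [2,8); WM=0
i=1 t=3 v=3: → [2,9); WM=1
i=2 t=6 v=7: → [2,12); WM=4
i=3 t=6 v=7: → [2,12); WM=4
i=4 t=9 v=9: → [2,15); WM=7
i=5 t=1 v=4: DROP (t<7-2); WM=7
i=6 t=10 v=4: → [2,16); WM=8
i=7 t=5 v=7: DROP (t<8-2); WM=8
i=8 t=11 v=9: → [2,17); WM=9
i=9 t=14 v=3: → [2,20); WM=12
i=10 t=9 v=2: DROP (t<12-2); WM=12
i=11 t=15 v=2: → [2,21); WM=13
i=12 t=16 v=3: → [2,22); WM=14
i=13 t=22 v=1: → [22,28); WM=20
i=14 t=24 v=9: → [22,30); WM=22
i=15 t=17 v=2: DROP (t<22-2); WM=22
i=16 t=27 v=7: → [22,33); WM=25
i=17 t=30 v=4: → [22,36); WM=28
i=18 t=30 v=7: → [22,36); WM=28
i=19 t=31 v=7: → [22,37); WM=29
i=20 t=33 v=8: → [22,39); WM=31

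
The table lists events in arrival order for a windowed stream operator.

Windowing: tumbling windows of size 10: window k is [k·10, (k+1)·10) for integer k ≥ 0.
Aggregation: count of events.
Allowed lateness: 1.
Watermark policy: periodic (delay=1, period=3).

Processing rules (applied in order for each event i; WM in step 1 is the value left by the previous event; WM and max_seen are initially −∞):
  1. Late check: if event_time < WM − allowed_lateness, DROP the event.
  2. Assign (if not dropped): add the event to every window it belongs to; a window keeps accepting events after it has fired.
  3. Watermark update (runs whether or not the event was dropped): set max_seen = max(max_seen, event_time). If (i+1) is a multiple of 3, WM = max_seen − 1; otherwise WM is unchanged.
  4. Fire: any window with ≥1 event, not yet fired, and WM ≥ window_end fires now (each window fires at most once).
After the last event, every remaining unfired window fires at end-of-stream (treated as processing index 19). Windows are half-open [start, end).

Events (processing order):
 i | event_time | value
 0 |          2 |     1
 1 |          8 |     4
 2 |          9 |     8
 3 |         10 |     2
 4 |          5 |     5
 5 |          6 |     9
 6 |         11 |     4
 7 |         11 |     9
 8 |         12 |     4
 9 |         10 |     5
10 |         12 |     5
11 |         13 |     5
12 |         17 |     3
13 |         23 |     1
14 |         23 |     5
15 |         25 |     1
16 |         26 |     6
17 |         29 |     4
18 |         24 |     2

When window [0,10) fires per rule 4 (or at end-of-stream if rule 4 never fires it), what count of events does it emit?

3

i=0 t=2 v=1: → [0,10); WM=−∞
i=1 t=8 v=4: → [0,10); WM=−∞
i=2 t=9 v=8: → [0,10); WM=8
i=3 t=10 v=2: → [10,20); WM=8
i=4 t=5 v=5: DROP (t<8-1); WM=8
i=5 t=6 v=9: DROP (t<8-1); WM=9
i=6 t=11 v=4: → [10,20); WM=9
i=7 t=11 v=9: → [10,20); WM=9
i=8 t=12 v=4: → [10,20); WM=11; [0,10) fires=3
i=9 t=10 v=5: → [10,20); WM=11
i=10 t=12 v=5: → [10,20); WM=11
i=11 t=13 v=5: → [10,20); WM=12
i=12 t=17 v=3: → [10,20); WM=12
i=13 t=23 v=1: → [20,30); WM=12
i=14 t=23 v=5: → [20,30); WM=22; [10,20) fires=8
i=15 t=25 v=1: → [20,30); WM=22
i=16 t=26 v=6: → [20,30); WM=22
i=17 t=29 v=4: → [20,30); WM=28
i=18 t=24 v=2: DROP (t<28-1); WM=28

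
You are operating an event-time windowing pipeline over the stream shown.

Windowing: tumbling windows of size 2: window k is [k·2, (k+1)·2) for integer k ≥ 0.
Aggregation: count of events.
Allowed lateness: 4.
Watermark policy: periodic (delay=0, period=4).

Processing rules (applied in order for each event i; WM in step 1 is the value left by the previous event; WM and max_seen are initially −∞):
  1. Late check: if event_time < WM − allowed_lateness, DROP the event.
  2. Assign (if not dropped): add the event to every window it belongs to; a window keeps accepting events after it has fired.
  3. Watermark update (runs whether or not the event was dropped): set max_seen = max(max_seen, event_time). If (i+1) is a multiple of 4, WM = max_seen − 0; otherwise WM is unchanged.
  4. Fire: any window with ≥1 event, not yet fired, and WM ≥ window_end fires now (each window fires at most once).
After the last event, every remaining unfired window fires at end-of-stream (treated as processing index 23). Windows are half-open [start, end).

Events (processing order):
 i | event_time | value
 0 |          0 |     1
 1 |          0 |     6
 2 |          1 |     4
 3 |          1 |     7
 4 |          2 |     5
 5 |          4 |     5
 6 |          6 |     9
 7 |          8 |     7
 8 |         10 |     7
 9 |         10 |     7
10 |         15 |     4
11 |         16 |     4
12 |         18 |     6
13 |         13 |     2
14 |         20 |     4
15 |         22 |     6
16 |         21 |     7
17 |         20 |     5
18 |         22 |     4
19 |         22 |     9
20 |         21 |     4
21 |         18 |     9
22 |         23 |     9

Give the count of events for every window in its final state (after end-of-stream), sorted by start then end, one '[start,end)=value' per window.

i=0 t=0 v=1: → [0,2); WM=−∞
i=1 t=0 v=6: → [0,2); WM=−∞
i=2 t=1 v=4: → [0,2); WM=−∞
i=3 t=1 v=7: → [0,2); WM=1
i=4 t=2 v=5: → [2,4); WM=1
i=5 t=4 v=5: → [4,6); WM=1
i=6 t=6 v=9: → [6,8); WM=1
i=7 t=8 v=7: → [8,10); WM=8; [0,2) fires=4 [2,4) fires=1 [4,6) fires=1 [6,8) fires=1
i=8 t=10 v=7: → [10,12); WM=8
i=9 t=10 v=7: → [10,12); WM=8
i=10 t=15 v=4: → [14,16); WM=8
i=11 t=16 v=4: → [16,18); WM=16; [8,10) fires=1 [10,12) fires=2 [14,16) fires=1
i=12 t=18 v=6: → [18,20); WM=16
i=13 t=13 v=2: → [12,14); WM=16; [12,14) fires=1
i=14 t=20 v=4: → [20,22); WM=16
i=15 t=22 v=6: → [22,24); WM=22; [16,18) fires=1 [18,20) fires=1 [20,22) fires=1
i=16 t=21 v=7: → [20,22); WM=22
i=17 t=20 v=5: → [20,22); WM=22
i=18 t=22 v=4: → [22,24); WM=22
i=19 t=22 v=9: → [22,24); WM=22
i=20 t=21 v=4: → [20,22); WM=22
i=21 t=18 v=9: → [18,20); WM=22
i=22 t=23 v=9: → [22,24); WM=22

[0,2)=4 [2,4)=1 [4,6)=1 [6,8)=1 [8,10)=1 [10,12)=2 [12,14)=1 [14,16)=1 [16,18)=1 [18,20)=2 [20,22)=4 [22,24)=4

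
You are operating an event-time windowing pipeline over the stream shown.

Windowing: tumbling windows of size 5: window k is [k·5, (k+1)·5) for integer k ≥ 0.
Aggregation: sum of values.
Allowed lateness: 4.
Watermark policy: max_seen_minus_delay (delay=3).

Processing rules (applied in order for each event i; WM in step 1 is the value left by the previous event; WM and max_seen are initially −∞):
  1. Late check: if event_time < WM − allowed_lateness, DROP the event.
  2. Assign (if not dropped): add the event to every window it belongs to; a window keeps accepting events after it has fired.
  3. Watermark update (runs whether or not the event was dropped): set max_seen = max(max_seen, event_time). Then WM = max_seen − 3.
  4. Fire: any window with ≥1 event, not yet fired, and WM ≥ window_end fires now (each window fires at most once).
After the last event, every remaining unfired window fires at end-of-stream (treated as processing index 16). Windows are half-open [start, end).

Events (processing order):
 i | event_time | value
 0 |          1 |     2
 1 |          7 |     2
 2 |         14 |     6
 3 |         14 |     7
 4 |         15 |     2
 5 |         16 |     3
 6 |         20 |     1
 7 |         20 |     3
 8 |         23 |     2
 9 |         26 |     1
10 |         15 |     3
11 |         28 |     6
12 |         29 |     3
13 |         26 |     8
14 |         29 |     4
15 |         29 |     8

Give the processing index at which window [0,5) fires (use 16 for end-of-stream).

2

i=0 t=1 v=2: → [0,5); WM=-2
i=1 t=7 v=2: → [5,10); WM=4
i=2 t=14 v=6: → [10,15); WM=11; [0,5) fires=2 [5,10) fires=2
i=3 t=14 v=7: → [10,15); WM=11
i=4 t=15 v=2: → [15,20); WM=12
i=5 t=16 v=3: → [15,20); WM=13
i=6 t=20 v=1: → [20,25); WM=17; [10,15) fires=13
i=7 t=20 v=3: → [20,25); WM=17
i=8 t=23 v=2: → [20,25); WM=20; [15,20) fires=5
i=9 t=26 v=1: → [25,30); WM=23
i=10 t=15 v=3: DROP (t<23-4); WM=23
i=11 t=28 v=6: → [25,30); WM=25; [20,25) fires=6
i=12 t=29 v=3: → [25,30); WM=26
i=13 t=26 v=8: → [25,30); WM=26
i=14 t=29 v=4: → [25,30); WM=26
i=15 t=29 v=8: → [25,30); WM=26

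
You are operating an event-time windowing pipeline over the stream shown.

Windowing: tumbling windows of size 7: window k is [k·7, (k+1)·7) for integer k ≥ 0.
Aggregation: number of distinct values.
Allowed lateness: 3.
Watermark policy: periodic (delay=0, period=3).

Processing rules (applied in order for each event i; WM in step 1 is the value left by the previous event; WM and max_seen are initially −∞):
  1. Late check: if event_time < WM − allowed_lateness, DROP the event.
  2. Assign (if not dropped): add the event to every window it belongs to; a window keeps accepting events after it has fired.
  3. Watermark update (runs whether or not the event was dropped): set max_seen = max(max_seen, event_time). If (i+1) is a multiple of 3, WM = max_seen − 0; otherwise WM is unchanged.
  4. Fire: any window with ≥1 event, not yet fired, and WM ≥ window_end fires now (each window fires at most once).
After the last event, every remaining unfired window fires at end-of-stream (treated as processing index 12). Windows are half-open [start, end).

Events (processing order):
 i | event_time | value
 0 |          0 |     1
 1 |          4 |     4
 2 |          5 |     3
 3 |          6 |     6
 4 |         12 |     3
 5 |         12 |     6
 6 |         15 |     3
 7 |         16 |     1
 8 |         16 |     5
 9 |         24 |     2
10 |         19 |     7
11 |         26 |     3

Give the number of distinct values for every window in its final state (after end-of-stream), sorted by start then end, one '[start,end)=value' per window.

i=0 t=0 v=1: → [0,7); WM=−∞
i=1 t=4 v=4: → [0,7); WM=−∞
i=2 t=5 v=3: → [0,7); WM=5
i=3 t=6 v=6: → [0,7); WM=5
i=4 t=12 v=3: → [7,14); WM=5
i=5 t=12 v=6: → [7,14); WM=12; [0,7) fires=4
i=6 t=15 v=3: → [14,21); WM=12
i=7 t=16 v=1: → [14,21); WM=12
i=8 t=16 v=5: → [14,21); WM=16; [7,14) fires=2
i=9 t=24 v=2: → [21,28); WM=16
i=10 t=19 v=7: → [14,21); WM=16
i=11 t=26 v=3: → [21,28); WM=26; [14,21) fires=4

[0,7)=4 [7,14)=2 [14,21)=4 [21,28)=2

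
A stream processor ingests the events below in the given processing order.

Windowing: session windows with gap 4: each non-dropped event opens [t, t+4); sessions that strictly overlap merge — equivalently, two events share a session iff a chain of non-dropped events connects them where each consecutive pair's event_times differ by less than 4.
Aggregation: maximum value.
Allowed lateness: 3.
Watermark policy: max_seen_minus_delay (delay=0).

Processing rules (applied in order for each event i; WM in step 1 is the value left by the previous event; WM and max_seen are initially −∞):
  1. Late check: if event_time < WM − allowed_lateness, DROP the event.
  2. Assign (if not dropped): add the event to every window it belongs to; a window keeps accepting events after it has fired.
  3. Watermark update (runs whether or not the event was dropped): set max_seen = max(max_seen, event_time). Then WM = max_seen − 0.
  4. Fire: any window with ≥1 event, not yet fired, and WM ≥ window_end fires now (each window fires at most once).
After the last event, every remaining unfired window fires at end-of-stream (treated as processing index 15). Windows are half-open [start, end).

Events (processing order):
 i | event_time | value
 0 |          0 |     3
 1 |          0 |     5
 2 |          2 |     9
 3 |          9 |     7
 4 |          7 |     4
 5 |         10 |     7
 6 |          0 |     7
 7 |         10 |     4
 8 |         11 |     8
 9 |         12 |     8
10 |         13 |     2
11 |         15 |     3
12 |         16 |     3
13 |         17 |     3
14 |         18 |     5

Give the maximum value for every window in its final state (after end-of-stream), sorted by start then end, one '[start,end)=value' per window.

i=0 t=0 v=3: → [0,4); WM=0
i=1 t=0 v=5: → [0,4); WM=0
i=2 t=2 v=9: → [0,6); WM=2
i=3 t=9 v=7: → [9,13); WM=9
i=4 t=7 v=4: → [7,13); WM=9
i=5 t=10 v=7: → [7,14); WM=10
i=6 t=0 v=7: DROP (t<10-3); WM=10
i=7 t=10 v=4: → [7,14); WM=10
i=8 t=11 v=8: → [7,15); WM=11
i=9 t=12 v=8: → [7,16); WM=12
i=10 t=13 v=2: → [7,17); WM=13
i=11 t=15 v=3: → [7,19); WM=15
i=12 t=16 v=3: → [7,20); WM=16
i=13 t=17 v=3: → [7,21); WM=17
i=14 t=18 v=5: → [7,22); WM=18

[0,6)=9 [7,22)=8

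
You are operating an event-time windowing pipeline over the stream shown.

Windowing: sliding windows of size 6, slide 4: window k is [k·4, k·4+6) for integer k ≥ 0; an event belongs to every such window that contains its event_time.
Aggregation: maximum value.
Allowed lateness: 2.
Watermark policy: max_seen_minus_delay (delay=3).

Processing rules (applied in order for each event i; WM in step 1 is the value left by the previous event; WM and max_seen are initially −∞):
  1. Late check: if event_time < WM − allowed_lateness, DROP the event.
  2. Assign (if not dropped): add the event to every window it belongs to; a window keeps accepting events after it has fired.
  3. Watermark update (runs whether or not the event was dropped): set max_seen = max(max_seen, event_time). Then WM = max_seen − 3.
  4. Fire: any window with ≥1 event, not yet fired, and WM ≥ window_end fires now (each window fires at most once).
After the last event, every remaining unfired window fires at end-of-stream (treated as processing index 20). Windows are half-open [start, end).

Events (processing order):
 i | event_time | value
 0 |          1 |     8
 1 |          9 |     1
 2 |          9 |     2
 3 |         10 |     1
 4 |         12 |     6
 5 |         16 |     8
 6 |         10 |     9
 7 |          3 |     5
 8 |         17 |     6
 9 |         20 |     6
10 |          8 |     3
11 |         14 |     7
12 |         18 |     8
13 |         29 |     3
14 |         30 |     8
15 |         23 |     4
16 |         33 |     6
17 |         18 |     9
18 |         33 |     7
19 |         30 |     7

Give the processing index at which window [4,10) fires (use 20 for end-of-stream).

5

i=0 t=1 v=8: → [0,6); WM=-2
i=1 t=9 v=1: → [8,14),[4,10); WM=6; [0,6) fires=8
i=2 t=9 v=2: → [8,14),[4,10); WM=6
i=3 t=10 v=1: → [8,14); WM=7
i=4 t=12 v=6: → [12,18),[8,14); WM=9
i=5 t=16 v=8: → [16,22),[12,18); WM=13; [4,10) fires=2
i=6 t=10 v=9: DROP (t<13-2); WM=13
i=7 t=3 v=5: DROP (t<13-2); WM=13
i=8 t=17 v=6: → [16,22),[12,18); WM=14; [8,14) fires=6
i=9 t=20 v=6: → [20,26),[16,22); WM=17
i=10 t=8 v=3: DROP (t<17-2); WM=17
i=11 t=14 v=7: DROP (t<17-2); WM=17
i=12 t=18 v=8: → [16,22); WM=17
i=13 t=29 v=3: → [28,34),[24,30); WM=26; [12,18) fires=8 [16,22) fires=8 [20,26) fires=6
i=14 t=30 v=8: → [28,34); WM=27
i=15 t=23 v=4: DROP (t<27-2); WM=27
i=16 t=33 v=6: → [32,38),[28,34); WM=30; [24,30) fires=3
i=17 t=18 v=9: DROP (t<30-2); WM=30
i=18 t=33 v=7: → [32,38),[28,34); WM=30
i=19 t=30 v=7: → [28,34); WM=30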